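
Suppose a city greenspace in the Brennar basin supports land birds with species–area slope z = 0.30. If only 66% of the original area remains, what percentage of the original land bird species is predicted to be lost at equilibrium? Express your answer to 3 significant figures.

S_new/S_old = (A_new/A_old)^z = 0.66^0.3
= exp(0.3 × ln 0.66) = exp(0.3 × -0.4155) = exp(-0.1247) ≈ 0.8828
Fraction lost = 1 − 0.8828 = 0.1172

11.7%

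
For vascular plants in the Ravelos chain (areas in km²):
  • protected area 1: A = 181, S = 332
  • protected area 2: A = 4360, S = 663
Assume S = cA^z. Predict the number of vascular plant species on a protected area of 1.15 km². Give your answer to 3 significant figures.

z = ln(663/332) / ln(4360/181) = 0.6916 / 3.1817 = 0.2174
c = 332 / 181^0.2174 = 332 / 3.096 = 107.2
S₃ = 107.2 × 1.15^0.2174 = 107.2 × 1.031 ≈ 110.6

111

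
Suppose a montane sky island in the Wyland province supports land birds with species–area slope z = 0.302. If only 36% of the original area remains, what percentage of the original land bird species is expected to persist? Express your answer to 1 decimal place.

S_new/S_old = (A_new/A_old)^z = 0.36^0.302
= exp(0.302 × ln 0.36) = exp(0.302 × -1.0217) = exp(-0.3085) ≈ 0.7345

73.5%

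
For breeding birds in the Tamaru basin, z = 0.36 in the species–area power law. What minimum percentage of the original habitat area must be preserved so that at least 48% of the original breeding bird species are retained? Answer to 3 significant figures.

13.0%

Need (A_new/A_old)^0.36 = 0.48, so A_new/A_old = 0.48^(1/0.36) = 0.48^2.778
ln(A_new/A_old) = ln 0.48 / 0.36 = -0.7340 / 0.36 = -2.0388
A_new/A_old = e^-2.0388 ≈ 0.1302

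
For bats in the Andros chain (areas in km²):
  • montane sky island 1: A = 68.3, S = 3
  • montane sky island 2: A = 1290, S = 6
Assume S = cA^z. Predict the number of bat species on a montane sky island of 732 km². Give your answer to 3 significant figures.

z = ln(6/3) / ln(1290/68.3) = 0.6931 / 2.9385 = 0.2359
c = 3 / 68.3^0.2359 = 3 / 2.708 = 1.108
S₃ = 1.108 × 732^0.2359 = 1.108 × 4.739 ≈ 5.249

5.25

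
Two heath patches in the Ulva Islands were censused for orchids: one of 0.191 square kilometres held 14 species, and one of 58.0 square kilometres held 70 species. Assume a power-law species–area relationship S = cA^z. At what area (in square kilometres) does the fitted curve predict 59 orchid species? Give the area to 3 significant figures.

z = ln(70/14) / ln(58/0.191) = 1.6094 / 5.7159 = 0.2816
c = 14 / 0.191^0.2816 = 14 / 0.6274 = 22.31
A = (59/22.31)^(1/0.2816) ⇒ ln A = ln(2.644)/0.2816 = 3.4533
A = e^3.4533 ≈ 31.6 square kilometres

31.6 square kilometres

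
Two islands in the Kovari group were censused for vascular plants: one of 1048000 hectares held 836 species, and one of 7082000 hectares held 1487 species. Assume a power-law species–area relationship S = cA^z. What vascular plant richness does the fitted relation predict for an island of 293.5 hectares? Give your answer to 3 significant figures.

z = ln(1487/836) / ln(7082000/1048000) = 0.5759 / 1.9107 = 0.3014
c = 836 / 1048000^0.3014 = 836 / 65.25 = 12.81
S₃ = 12.81 × 293.5^0.3014 = 12.81 × 5.543 ≈ 71.02

71.0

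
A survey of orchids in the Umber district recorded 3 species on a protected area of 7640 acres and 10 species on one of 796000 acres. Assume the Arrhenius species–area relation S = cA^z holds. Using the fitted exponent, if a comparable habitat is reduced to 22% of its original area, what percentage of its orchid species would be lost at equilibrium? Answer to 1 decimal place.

z = ln(10/3) / ln(796000/7640) = 1.2040 / 4.6462 = 0.2591
S_new/S_old = (A_new/A_old)^z = 0.22^0.2591 = exp(0.2591 × -1.5141) = 0.6755
Fraction lost = 1 − 0.6755 = 0.3245

32.5%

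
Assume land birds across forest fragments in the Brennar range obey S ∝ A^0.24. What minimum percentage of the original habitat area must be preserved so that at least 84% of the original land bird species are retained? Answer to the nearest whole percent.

48%

Need (A_new/A_old)^0.24 = 0.84, so A_new/A_old = 0.84^(1/0.24) = 0.84^4.167
ln(A_new/A_old) = ln 0.84 / 0.24 = -0.1744 / 0.24 = -0.7265
A_new/A_old = e^-0.7265 ≈ 0.4836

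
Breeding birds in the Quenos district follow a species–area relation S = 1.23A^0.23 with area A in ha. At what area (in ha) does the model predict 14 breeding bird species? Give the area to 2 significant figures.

14 = 1.23 × A^0.23  ⇒  A^0.23 = 14/1.23 = 11.38
ln A = ln(11.38) / 0.23 = 2.4320 / 0.23 = 10.5741
A = e^10.5741 ≈ 39109 ha

39000 ha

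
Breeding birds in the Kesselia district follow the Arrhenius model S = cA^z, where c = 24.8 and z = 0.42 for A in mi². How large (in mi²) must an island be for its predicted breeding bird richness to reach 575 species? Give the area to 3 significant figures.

575 = 24.8 × A^0.42  ⇒  A^0.42 = 575/24.8 = 23.19
ln A = ln(23.19) / 0.42 = 3.1435 / 0.42 = 7.4846
A = e^7.4846 ≈ 1780 mi²

1780 mi²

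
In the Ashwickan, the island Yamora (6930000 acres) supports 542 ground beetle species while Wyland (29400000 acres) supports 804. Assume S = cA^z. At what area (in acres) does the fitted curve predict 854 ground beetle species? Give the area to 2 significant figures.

z = ln(804/542) / ln(29400000/6930000) = 0.3943 / 1.4451 = 0.2729
c = 542 / 6930000^0.2729 = 542 / 73.56 = 7.368
A = (854/7.368)^(1/0.2729) ⇒ ln A = ln(115.9)/0.2729 = 17.4176
A = e^17.4176 ≈ 36675040 acres

37000000 acres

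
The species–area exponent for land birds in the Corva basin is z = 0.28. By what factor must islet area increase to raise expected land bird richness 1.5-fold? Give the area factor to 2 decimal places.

4.25

(A₂/A₁)^0.28 = 1.5, so A₂/A₁ = 1.5^(1/0.28) = 1.5^3.571
ln(A₂/A₁) = ln 1.5 / 0.28 = 0.4055 / 0.28 = 1.4481
A₂/A₁ = e^1.4481 ≈ 4.255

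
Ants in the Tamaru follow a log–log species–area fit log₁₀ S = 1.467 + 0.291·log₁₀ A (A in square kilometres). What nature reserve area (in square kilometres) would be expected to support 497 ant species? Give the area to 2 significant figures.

497 = 29.31 × A^0.291  ⇒  A^0.291 = 497/29.31 = 16.96
ln A = ln(16.96) / 0.291 = 2.8307 / 0.291 = 9.7275
A = e^9.7275 ≈ 16772 square kilometres

17000 square kilometres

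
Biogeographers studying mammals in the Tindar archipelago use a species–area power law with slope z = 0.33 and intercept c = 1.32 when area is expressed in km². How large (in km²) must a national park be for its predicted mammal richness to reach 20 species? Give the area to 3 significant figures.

3780 km²

20 = 1.32 × A^0.33  ⇒  A^0.33 = 20/1.32 = 15.15
ln A = ln(15.15) / 0.33 = 2.7181 / 0.33 = 8.2367
A = e^8.2367 ≈ 3777 km²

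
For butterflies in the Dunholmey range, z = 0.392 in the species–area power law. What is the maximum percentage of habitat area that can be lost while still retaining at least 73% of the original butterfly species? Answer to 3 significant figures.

55.2%

Need (A_new/A_old)^0.392 = 0.73, so A_new/A_old = 0.73^(1/0.392) = 0.73^2.551
ln(A_new/A_old) = ln 0.73 / 0.392 = -0.3147 / 0.392 = -0.8028
A_new/A_old = e^-0.8028 ≈ 0.4481
Fraction that can be lost = 1 − 0.4481 = 0.5519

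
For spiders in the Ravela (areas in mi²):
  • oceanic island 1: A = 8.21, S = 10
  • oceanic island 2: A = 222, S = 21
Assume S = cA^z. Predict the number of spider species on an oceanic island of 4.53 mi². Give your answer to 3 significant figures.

z = ln(21/10) / ln(222/8.21) = 0.7419 / 3.2973 = 0.2250
c = 10 / 8.21^0.2250 = 10 / 1.606 = 6.227
S₃ = 6.227 × 4.53^0.2250 = 6.227 × 1.405 ≈ 8.748

8.75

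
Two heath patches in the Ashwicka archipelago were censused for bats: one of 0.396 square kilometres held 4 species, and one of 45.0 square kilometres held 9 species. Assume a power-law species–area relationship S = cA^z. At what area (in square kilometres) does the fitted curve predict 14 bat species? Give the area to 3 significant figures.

z = ln(9/4) / ln(45/0.396) = 0.8109 / 4.7330 = 0.1713
c = 4 / 0.396^0.1713 = 4 / 0.8532 = 4.688
A = (14/4.688)^(1/0.1713) ⇒ ln A = ln(2.986)/0.1713 = 6.3854
A = e^6.3854 ≈ 593.1 square kilometres

593 square kilometres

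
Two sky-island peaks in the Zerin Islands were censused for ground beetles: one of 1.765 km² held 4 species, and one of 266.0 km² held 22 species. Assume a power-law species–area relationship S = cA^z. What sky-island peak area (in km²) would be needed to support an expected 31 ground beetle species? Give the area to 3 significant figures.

730 km²

z = ln(22/4) / ln(266/1.765) = 1.7047 / 5.0153 = 0.3399
c = 4 / 1.765^0.3399 = 4 / 1.213 = 3.298
A = (31/3.298)^(1/0.3399) ⇒ ln A = ln(9.401)/0.3399 = 6.5924
A = e^6.5924 ≈ 729.6 km²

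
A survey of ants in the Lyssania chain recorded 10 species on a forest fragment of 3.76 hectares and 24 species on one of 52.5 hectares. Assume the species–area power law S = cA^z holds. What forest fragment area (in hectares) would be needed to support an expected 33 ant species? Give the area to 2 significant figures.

140 hectares

z = ln(24/10) / ln(52.5/3.76) = 0.8755 / 2.6364 = 0.3321
c = 10 / 3.76^0.3321 = 10 / 1.552 = 6.442
A = (33/6.442)^(1/0.3321) ⇒ ln A = ln(5.123)/0.3321 = 4.9198
A = e^4.9198 ≈ 137 hectares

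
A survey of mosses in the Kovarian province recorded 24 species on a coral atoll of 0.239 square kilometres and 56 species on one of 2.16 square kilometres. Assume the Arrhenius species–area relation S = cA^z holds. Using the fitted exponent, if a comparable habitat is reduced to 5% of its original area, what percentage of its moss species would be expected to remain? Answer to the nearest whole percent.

z = ln(56/24) / ln(2.16/0.239) = 0.8473 / 2.2014 = 0.3849
S_new/S_old = (A_new/A_old)^z = 0.05^0.3849 = exp(0.3849 × -2.9957) = 0.3157

32%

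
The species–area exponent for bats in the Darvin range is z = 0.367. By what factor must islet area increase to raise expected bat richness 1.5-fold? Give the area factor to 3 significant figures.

(A₂/A₁)^0.367 = 1.5, so A₂/A₁ = 1.5^(1/0.367) = 1.5^2.725
ln(A₂/A₁) = ln 1.5 / 0.367 = 0.4055 / 0.367 = 1.1048
A₂/A₁ = e^1.1048 ≈ 3.019

3.02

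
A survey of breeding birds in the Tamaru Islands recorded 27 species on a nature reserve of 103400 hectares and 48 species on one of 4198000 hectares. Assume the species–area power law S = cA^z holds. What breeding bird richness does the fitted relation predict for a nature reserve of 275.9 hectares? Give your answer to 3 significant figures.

z = ln(48/27) / ln(4198000/103400) = 0.5754 / 3.7038 = 0.1553
c = 27 / 103400^0.1553 = 27 / 6.012 = 4.491
S₃ = 4.491 × 275.9^0.1553 = 4.491 × 2.394 ≈ 10.75

10.8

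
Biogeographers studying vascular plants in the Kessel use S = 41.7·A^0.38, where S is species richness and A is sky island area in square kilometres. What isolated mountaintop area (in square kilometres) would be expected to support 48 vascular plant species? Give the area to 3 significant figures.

48 = 41.7 × A^0.38  ⇒  A^0.38 = 48/41.7 = 1.151
ln A = ln(1.151) / 0.38 = 0.1407 / 0.38 = 0.3703
A = e^0.3703 ≈ 1.448 square kilometres

1.45 square kilometres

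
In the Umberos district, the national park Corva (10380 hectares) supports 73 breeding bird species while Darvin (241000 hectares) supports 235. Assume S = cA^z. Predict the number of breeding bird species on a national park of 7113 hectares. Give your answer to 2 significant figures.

63

z = ln(235/73) / ln(241000/10380) = 1.1691 / 3.1449 = 0.3718
c = 73 / 10380^0.3718 = 73 / 31.12 = 2.346
S₃ = 2.346 × 7113^0.3718 = 2.346 × 27.04 ≈ 63.43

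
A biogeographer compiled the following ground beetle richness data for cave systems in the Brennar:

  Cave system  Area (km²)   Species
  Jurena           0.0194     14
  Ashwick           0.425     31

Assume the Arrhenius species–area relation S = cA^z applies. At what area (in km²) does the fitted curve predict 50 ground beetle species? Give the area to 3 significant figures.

2.72 km²

z = ln(31/14) / ln(0.425/0.0194) = 0.7949 / 3.0868 = 0.2575
c = 14 / 0.0194^0.2575 = 14 / 0.3623 = 38.64
A = (50/38.64)^(1/0.2575) ⇒ ln A = ln(1.294)/0.2575 = 1.0006
A = e^1.0006 ≈ 2.72 km²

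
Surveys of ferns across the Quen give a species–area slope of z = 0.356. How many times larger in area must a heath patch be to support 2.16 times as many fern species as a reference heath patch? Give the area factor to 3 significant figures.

(A₂/A₁)^0.356 = 2.16, so A₂/A₁ = 2.16^(1/0.356) = 2.16^2.809
ln(A₂/A₁) = ln 2.16 / 0.356 = 0.7701 / 0.356 = 2.1632
A₂/A₁ = e^2.1632 ≈ 8.699

8.70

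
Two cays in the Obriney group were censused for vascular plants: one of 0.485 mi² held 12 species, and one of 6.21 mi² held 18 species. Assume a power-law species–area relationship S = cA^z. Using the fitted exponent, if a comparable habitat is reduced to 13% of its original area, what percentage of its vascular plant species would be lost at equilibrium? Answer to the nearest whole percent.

28%

z = ln(18/12) / ln(6.21/0.485) = 0.4055 / 2.5498 = 0.1590
S_new/S_old = (A_new/A_old)^z = 0.13^0.1590 = exp(0.1590 × -2.0402) = 0.7229
Fraction lost = 1 − 0.7229 = 0.2771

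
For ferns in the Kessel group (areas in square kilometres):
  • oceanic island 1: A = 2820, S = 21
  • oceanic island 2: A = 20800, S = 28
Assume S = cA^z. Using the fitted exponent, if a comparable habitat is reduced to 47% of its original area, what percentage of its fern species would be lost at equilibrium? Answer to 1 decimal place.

10.3%

z = ln(28/21) / ln(20800/2820) = 0.2877 / 1.9982 = 0.1440
S_new/S_old = (A_new/A_old)^z = 0.47^0.1440 = exp(0.1440 × -0.7550) = 0.897
Fraction lost = 1 − 0.897 = 0.103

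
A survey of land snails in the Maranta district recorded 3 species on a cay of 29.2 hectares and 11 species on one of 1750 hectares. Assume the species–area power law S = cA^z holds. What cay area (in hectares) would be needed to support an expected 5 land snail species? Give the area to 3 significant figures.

146 hectares

z = ln(11/3) / ln(1750/29.2) = 1.2993 / 4.0932 = 0.3174
c = 3 / 29.2^0.3174 = 3 / 2.918 = 1.028
A = (5/1.028)^(1/0.3174) ⇒ ln A = ln(4.864)/0.3174 = 4.9835
A = e^4.9835 ≈ 146 hectares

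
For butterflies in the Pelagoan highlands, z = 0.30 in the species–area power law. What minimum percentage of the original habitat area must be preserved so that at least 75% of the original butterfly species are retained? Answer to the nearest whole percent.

Need (A_new/A_old)^0.3 = 0.75, so A_new/A_old = 0.75^(1/0.3) = 0.75^3.333
ln(A_new/A_old) = ln 0.75 / 0.3 = -0.2877 / 0.3 = -0.9589
A_new/A_old = e^-0.9589 ≈ 0.3833

38%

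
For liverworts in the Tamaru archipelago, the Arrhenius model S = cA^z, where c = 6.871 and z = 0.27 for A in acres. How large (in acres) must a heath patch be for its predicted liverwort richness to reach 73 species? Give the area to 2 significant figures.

6300 acres

73 = 6.871 × A^0.27  ⇒  A^0.27 = 73/6.871 = 10.62
ln A = ln(10.62) / 0.27 = 2.3631 / 0.27 = 8.7524
A = e^8.7524 ≈ 6326 acres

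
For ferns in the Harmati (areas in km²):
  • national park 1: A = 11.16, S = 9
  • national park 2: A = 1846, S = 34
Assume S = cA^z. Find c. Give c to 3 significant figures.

4.80

z = ln(S₂/S₁) / ln(A₂/A₁) = ln(34/9) / ln(1846/11.16) = 1.3291 / 5.1084 = 0.2602
c = S₁ / A₁^z = 9 / 11.16^0.2602 = 9 / 1.873 = 4.805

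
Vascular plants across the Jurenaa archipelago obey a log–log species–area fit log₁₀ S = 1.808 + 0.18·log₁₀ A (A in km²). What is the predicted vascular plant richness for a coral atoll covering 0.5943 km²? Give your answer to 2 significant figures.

S = 64.27 × 0.5943^0.18
ln S = ln 64.27 + 0.18 × ln 0.5943 = 4.1631 + 0.18 × -0.5204 = 4.0694
S = e^4.0694 ≈ 58.52

59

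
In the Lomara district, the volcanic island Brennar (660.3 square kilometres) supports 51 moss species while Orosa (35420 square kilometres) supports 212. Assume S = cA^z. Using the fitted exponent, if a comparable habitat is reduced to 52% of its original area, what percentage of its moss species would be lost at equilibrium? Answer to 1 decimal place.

z = ln(212/51) / ln(35420/660.3) = 1.4248 / 3.9823 = 0.3578
S_new/S_old = (A_new/A_old)^z = 0.52^0.3578 = exp(0.3578 × -0.6539) = 0.7914
Fraction lost = 1 − 0.7914 = 0.2086

20.9%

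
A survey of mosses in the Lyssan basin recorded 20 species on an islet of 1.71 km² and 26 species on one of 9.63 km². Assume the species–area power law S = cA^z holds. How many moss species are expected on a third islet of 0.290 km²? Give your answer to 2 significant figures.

z = ln(26/20) / ln(9.63/1.71) = 0.2624 / 1.7284 = 0.1518
c = 20 / 1.71^0.1518 = 20 / 1.085 = 18.44
S₃ = 18.44 × 0.29^0.1518 = 18.44 × 0.8287 ≈ 15.28

15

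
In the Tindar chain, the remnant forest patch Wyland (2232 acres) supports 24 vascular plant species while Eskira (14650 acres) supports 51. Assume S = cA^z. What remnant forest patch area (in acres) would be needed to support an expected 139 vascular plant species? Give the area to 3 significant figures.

179000 acres

z = ln(51/24) / ln(14650/2232) = 0.7538 / 1.8815 = 0.4006
c = 24 / 2232^0.4006 = 24 / 21.95 = 1.093
A = (139/1.093)^(1/0.4006) ⇒ ln A = ln(127.2)/0.4006 = 12.0950
A = e^12.0950 ≈ 178970 acres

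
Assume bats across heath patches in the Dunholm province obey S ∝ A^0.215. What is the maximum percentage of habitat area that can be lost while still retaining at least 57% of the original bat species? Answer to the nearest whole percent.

93%

Need (A_new/A_old)^0.215 = 0.57, so A_new/A_old = 0.57^(1/0.215) = 0.57^4.651
ln(A_new/A_old) = ln 0.57 / 0.215 = -0.5621 / 0.215 = -2.6145
A_new/A_old = e^-2.6145 ≈ 0.0732
Fraction that can be lost = 1 − 0.0732 = 0.9268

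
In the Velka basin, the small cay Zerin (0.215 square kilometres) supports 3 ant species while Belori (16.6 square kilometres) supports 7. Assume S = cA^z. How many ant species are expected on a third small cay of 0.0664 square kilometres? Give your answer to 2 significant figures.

z = ln(7/3) / ln(16.6/0.215) = 0.8473 / 4.3465 = 0.1949
c = 3 / 0.215^0.1949 = 3 / 0.7411 = 4.048
S₃ = 4.048 × 0.0664^0.1949 = 4.048 × 0.5894 ≈ 2.386

2.4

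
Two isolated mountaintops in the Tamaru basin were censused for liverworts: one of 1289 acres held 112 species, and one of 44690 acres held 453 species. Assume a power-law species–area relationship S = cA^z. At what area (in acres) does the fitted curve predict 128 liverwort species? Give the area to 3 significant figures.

1810 acres

z = ln(453/112) / ln(44690/1289) = 1.3974 / 3.5459 = 0.3941
c = 112 / 1289^0.3941 = 112 / 16.82 = 6.66
A = (128/6.66)^(1/0.3941) ⇒ ln A = ln(19.22)/0.3941 = 7.5005
A = e^7.5005 ≈ 1809 acres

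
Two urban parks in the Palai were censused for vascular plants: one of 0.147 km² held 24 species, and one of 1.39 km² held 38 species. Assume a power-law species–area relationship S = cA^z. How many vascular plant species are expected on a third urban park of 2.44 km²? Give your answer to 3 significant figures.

42.6

z = ln(38/24) / ln(1.39/0.147) = 0.4595 / 2.2466 = 0.2045
c = 24 / 0.147^0.2045 = 24 / 0.6756 = 35.52
S₃ = 35.52 × 2.44^0.2045 = 35.52 × 1.2 ≈ 42.64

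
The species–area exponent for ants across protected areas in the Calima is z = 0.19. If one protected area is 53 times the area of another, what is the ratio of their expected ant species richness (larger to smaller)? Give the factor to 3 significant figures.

S₂/S₁ = (A₂/A₁)^z = 53^0.19
ln(S₂/S₁) = 0.19 × ln 53 = 0.19 × 3.9703 = 0.7544
S₂/S₁ = e^0.7544 ≈ 2.126

2.13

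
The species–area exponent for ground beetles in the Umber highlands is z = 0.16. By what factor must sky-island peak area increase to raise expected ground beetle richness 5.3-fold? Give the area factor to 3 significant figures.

33600

(A₂/A₁)^0.16 = 5.3, so A₂/A₁ = 5.3^(1/0.16) = 5.3^6.25
ln(A₂/A₁) = ln 5.3 / 0.16 = 1.6677 / 0.16 = 10.4232
A₂/A₁ = e^10.4232 ≈ 33630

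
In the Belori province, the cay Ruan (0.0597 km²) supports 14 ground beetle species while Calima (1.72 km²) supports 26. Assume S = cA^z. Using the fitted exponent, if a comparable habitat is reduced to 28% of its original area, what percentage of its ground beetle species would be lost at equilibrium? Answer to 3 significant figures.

z = ln(26/14) / ln(1.72/0.0597) = 0.6190 / 3.3607 = 0.1842
S_new/S_old = (A_new/A_old)^z = 0.28^0.1842 = exp(0.1842 × -1.2730) = 0.791
Fraction lost = 1 − 0.791 = 0.209

20.9%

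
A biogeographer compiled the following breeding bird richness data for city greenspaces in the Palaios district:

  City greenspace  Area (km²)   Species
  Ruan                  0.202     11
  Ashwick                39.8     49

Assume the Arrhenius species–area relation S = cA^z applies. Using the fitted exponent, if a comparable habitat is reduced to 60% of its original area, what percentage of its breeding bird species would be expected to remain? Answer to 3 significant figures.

z = ln(49/11) / ln(39.8/0.202) = 1.4939 / 5.2834 = 0.2828
S_new/S_old = (A_new/A_old)^z = 0.6^0.2828 = exp(0.2828 × -0.5108) = 0.8655

86.6%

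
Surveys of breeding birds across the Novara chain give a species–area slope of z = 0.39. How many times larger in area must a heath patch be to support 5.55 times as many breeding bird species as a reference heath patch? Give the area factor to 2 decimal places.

80.99

(A₂/A₁)^0.39 = 5.55, so A₂/A₁ = 5.55^(1/0.39) = 5.55^2.564
ln(A₂/A₁) = ln 5.55 / 0.39 = 1.7138 / 0.39 = 4.3944
A₂/A₁ = e^4.3944 ≈ 80.99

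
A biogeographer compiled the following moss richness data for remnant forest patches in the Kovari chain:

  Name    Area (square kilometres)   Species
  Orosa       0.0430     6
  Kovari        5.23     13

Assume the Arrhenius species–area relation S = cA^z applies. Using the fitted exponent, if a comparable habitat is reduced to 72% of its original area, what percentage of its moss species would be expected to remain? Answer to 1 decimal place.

z = ln(13/6) / ln(5.23/0.043) = 0.7732 / 4.8010 = 0.1610
S_new/S_old = (A_new/A_old)^z = 0.72^0.1610 = exp(0.1610 × -0.3285) = 0.9485

94.8%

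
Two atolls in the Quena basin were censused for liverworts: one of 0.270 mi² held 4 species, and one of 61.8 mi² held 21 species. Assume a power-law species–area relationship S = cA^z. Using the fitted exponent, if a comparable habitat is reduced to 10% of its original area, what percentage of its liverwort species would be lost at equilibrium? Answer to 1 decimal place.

50.5%

z = ln(21/4) / ln(61.8/0.27) = 1.6582 / 5.4332 = 0.3052
S_new/S_old = (A_new/A_old)^z = 0.1^0.3052 = exp(0.3052 × -2.3026) = 0.4952
Fraction lost = 1 − 0.4952 = 0.5048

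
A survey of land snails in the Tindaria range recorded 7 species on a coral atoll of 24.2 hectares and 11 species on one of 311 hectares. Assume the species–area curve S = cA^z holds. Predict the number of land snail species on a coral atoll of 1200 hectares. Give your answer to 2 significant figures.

z = ln(11/7) / ln(311/24.2) = 0.4520 / 2.5534 = 0.1770
c = 7 / 24.2^0.1770 = 7 / 1.758 = 3.982
S₃ = 3.982 × 1200^0.1770 = 3.982 × 3.508 ≈ 13.97

14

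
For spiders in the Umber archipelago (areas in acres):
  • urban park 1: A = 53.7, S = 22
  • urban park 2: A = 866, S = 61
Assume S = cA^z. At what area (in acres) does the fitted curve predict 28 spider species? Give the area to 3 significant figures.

z = ln(61/22) / ln(866/53.7) = 1.0198 / 2.7805 = 0.3668
c = 22 / 53.7^0.3668 = 22 / 4.31 = 5.104
A = (28/5.104)^(1/0.3668) ⇒ ln A = ln(5.486)/0.3668 = 4.6409
A = e^4.6409 ≈ 103.6 acres

104 acres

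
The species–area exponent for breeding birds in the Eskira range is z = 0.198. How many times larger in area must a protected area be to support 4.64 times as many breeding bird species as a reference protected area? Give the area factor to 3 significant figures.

(A₂/A₁)^0.198 = 4.64, so A₂/A₁ = 4.64^(1/0.198) = 4.64^5.051
ln(A₂/A₁) = ln 4.64 / 0.198 = 1.5347 / 0.198 = 7.7511
A₂/A₁ = e^7.7511 ≈ 2324

2320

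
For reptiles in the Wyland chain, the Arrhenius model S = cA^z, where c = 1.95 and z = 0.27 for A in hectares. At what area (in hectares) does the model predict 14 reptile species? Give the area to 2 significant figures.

1500 hectares

14 = 1.95 × A^0.27  ⇒  A^0.27 = 14/1.95 = 7.179
ln A = ln(7.179) / 0.27 = 1.9712 / 0.27 = 7.3008
A = e^7.3008 ≈ 1482 hectares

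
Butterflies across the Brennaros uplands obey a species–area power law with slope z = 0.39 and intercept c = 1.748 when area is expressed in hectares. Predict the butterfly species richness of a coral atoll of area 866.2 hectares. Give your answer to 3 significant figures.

S = 1.748 × 866.2^0.39 = 1.748 × 13.99 ≈ 24.45

24.4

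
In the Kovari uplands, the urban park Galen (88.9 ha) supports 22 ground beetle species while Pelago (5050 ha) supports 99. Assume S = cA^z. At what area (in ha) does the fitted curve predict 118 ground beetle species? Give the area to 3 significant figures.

z = ln(99/22) / ln(5050/88.9) = 1.5041 / 4.0396 = 0.3723
c = 22 / 88.9^0.3723 = 22 / 5.317 = 4.138
A = (118/4.138)^(1/0.3723) ⇒ ln A = ln(28.52)/0.3723 = 8.9987
A = e^8.9987 ≈ 8092 ha

8090 ha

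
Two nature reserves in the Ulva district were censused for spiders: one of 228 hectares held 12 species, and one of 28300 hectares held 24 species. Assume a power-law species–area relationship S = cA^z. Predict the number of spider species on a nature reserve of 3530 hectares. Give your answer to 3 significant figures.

z = ln(24/12) / ln(28300/228) = 0.6931 / 4.8213 = 0.1438
c = 12 / 228^0.1438 = 12 / 2.183 = 5.498
S₃ = 5.498 × 3530^0.1438 = 5.498 × 3.236 ≈ 17.79

17.8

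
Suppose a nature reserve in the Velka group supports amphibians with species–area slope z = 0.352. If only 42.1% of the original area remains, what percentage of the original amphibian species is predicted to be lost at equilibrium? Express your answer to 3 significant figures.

26.3%

S_new/S_old = (A_new/A_old)^z = 0.421^0.352
= exp(0.352 × ln 0.421) = exp(0.352 × -0.8651) = exp(-0.3045) ≈ 0.7375
Fraction lost = 1 − 0.7375 = 0.2625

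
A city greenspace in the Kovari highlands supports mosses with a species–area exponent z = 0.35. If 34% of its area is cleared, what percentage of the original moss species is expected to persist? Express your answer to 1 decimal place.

86.5%

S_new/S_old = (A_new/A_old)^z = 0.66^0.35
= exp(0.35 × ln 0.66) = exp(0.35 × -0.4155) = exp(-0.1454) ≈ 0.8647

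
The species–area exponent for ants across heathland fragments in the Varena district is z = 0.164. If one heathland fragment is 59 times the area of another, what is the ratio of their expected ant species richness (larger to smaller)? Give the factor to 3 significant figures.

S₂/S₁ = (A₂/A₁)^z = 59^0.164
ln(S₂/S₁) = 0.164 × ln 59 = 0.164 × 4.0775 = 0.6687
S₂/S₁ = e^0.6687 ≈ 1.952

1.95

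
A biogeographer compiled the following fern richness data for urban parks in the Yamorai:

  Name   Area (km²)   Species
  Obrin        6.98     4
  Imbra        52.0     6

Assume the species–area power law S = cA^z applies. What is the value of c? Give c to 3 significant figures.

2.70

z = ln(S₂/S₁) / ln(A₂/A₁) = ln(6/4) / ln(52/6.98) = 0.4055 / 2.0082 = 0.2019
c = S₁ / A₁^z = 4 / 6.98^0.2019 = 4 / 1.48 = 2.702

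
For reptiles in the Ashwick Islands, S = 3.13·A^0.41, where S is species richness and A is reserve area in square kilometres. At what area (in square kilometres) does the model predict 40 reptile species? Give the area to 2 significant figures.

40 = 3.13 × A^0.41  ⇒  A^0.41 = 40/3.13 = 12.78
ln A = ln(12.78) / 0.41 = 2.5478 / 0.41 = 6.2143
A = e^6.2143 ≈ 499.8 square kilometres

500 square kilometres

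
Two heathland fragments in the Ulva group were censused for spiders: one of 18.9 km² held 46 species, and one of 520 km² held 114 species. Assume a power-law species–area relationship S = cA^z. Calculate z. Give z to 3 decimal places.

0.274

Taking logs: ln S = ln c + z ln A, so z = (ln S₂ − ln S₁)/(ln A₂ − ln A₁).
z = ln(114/46) / ln(520/18.9) = ln(2.478) / ln(27.51) = 0.9076 / 3.3147 = 0.2738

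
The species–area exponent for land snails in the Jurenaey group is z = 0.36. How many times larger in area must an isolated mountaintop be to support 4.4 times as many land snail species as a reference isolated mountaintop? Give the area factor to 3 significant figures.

61.3

(A₂/A₁)^0.36 = 4.4, so A₂/A₁ = 4.4^(1/0.36) = 4.4^2.778
ln(A₂/A₁) = ln 4.4 / 0.36 = 1.4816 / 0.36 = 4.1156
A₂/A₁ = e^4.1156 ≈ 61.29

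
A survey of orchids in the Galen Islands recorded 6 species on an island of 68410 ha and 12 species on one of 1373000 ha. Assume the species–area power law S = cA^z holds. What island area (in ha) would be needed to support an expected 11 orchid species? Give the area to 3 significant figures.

z = ln(12/6) / ln(1373000/68410) = 0.6931 / 2.9992 = 0.2311
c = 6 / 68410^0.2311 = 6 / 13.1 = 0.4578
A = (11/0.4578)^(1/0.2311) ⇒ ln A = ln(24.03)/0.2311 = 13.7560
A = e^13.7560 ≈ 942237 ha

942000 ha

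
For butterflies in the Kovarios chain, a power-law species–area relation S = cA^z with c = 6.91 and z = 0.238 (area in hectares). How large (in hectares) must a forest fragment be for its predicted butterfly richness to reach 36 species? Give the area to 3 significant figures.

1030 hectares

36 = 6.91 × A^0.238  ⇒  A^0.238 = 36/6.91 = 5.21
ln A = ln(5.21) / 0.238 = 1.6505 / 0.238 = 6.9351
A = e^6.9351 ≈ 1028 hectares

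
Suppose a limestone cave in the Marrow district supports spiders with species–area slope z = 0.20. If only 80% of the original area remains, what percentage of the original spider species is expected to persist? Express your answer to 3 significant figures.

95.6%

S_new/S_old = (A_new/A_old)^z = 0.8^0.2
= exp(0.2 × ln 0.8) = exp(0.2 × -0.2231) = exp(-0.0446) ≈ 0.9564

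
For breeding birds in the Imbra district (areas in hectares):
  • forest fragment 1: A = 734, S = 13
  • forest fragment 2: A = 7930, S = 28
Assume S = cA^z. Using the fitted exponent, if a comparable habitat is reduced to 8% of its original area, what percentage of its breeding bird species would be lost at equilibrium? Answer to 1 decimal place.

55.7%

z = ln(28/13) / ln(7930/734) = 0.7673 / 2.3799 = 0.3224
S_new/S_old = (A_new/A_old)^z = 0.08^0.3224 = exp(0.3224 × -2.5257) = 0.443
Fraction lost = 1 − 0.443 = 0.557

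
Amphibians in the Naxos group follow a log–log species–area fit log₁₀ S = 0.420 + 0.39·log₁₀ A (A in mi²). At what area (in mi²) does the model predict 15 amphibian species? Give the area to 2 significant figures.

15 = 2.63 × A^0.39  ⇒  A^0.39 = 15/2.63 = 5.703
ln A = ln(5.703) / 0.39 = 1.7410 / 0.39 = 4.4640
A = e^4.4640 ≈ 86.84 mi²

87 mi²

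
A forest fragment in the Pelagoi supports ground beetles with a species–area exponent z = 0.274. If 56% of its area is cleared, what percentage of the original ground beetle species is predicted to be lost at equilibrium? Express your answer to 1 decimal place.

20.1%

S_new/S_old = (A_new/A_old)^z = 0.44^0.274
= exp(0.274 × ln 0.44) = exp(0.274 × -0.8210) = exp(-0.2249) ≈ 0.7986
Fraction lost = 1 − 0.7986 = 0.2014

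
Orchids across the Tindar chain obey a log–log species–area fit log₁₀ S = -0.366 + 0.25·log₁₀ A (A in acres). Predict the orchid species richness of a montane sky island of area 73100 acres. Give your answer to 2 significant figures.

7.1

S = 0.4305 × 73100^0.25 = 0.4305 × 16.44 ≈ 7.079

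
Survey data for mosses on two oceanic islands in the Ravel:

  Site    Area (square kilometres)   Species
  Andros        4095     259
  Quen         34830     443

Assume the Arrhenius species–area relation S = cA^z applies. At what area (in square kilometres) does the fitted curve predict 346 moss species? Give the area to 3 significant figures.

13000 square kilometres

z = ln(443/259) / ln(34830/4095) = 0.5367 / 2.1407 = 0.2507
c = 259 / 4095^0.2507 = 259 / 8.048 = 32.18
A = (346/32.18)^(1/0.2507) ⇒ ln A = ln(10.75)/0.2507 = 9.4726
A = e^9.4726 ≈ 12999 square kilometres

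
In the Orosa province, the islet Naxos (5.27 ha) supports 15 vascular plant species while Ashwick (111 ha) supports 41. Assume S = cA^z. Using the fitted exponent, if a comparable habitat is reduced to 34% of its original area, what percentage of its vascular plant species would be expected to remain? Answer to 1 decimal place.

z = ln(41/15) / ln(111/5.27) = 1.0055 / 3.0475 = 0.3299
S_new/S_old = (A_new/A_old)^z = 0.34^0.3299 = exp(0.3299 × -1.0788) = 0.7005

70.1%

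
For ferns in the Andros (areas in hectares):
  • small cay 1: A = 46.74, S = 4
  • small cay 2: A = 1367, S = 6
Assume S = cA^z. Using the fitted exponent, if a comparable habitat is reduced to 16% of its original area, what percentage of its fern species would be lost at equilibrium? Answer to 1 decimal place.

19.8%

z = ln(6/4) / ln(1367/46.74) = 0.4055 / 3.3758 = 0.1201
S_new/S_old = (A_new/A_old)^z = 0.16^0.1201 = exp(0.1201 × -1.8326) = 0.8024
Fraction lost = 1 − 0.8024 = 0.1976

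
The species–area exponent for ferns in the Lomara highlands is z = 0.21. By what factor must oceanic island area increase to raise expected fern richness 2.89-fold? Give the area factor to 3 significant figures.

(A₂/A₁)^0.21 = 2.89, so A₂/A₁ = 2.89^(1/0.21) = 2.89^4.762
ln(A₂/A₁) = ln 2.89 / 0.21 = 1.0613 / 0.21 = 5.0536
A₂/A₁ = e^5.0536 ≈ 156.6

157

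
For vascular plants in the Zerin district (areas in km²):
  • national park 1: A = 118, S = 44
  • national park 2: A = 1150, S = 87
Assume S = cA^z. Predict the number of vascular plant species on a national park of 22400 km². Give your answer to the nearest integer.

z = ln(87/44) / ln(1150/118) = 0.6817 / 2.2768 = 0.2994
c = 44 / 118^0.2994 = 44 / 4.172 = 10.55
S₃ = 10.55 × 22400^0.2994 = 10.55 × 20.07 ≈ 211.7

212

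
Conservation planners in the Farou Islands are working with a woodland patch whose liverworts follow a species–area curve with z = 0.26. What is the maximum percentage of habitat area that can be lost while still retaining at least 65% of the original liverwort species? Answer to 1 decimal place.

80.9%

Need (A_new/A_old)^0.26 = 0.65, so A_new/A_old = 0.65^(1/0.26) = 0.65^3.846
ln(A_new/A_old) = ln 0.65 / 0.26 = -0.4308 / 0.26 = -1.6569
A_new/A_old = e^-1.6569 ≈ 0.1907
Fraction that can be lost = 1 − 0.1907 = 0.8093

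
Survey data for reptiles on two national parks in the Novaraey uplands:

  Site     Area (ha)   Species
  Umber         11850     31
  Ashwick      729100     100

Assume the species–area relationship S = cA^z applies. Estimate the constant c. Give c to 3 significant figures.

2.15

z = ln(S₂/S₁) / ln(A₂/A₁) = ln(100/31) / ln(729100/11850) = 1.1712 / 4.1195 = 0.2843
c = S₁ / A₁^z = 31 / 11850^0.2843 = 31 / 14.39 = 2.154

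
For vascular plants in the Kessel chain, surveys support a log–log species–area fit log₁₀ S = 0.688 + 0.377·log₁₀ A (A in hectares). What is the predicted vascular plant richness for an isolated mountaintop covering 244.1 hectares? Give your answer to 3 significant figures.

S = 4.875 × 244.1^0.377 = 4.875 × 7.945 ≈ 38.74

38.7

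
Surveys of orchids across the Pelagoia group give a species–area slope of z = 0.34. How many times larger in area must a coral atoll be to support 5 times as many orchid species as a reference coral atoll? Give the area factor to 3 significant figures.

(A₂/A₁)^0.34 = 5, so A₂/A₁ = 5^(1/0.34) = 5^2.941
ln(A₂/A₁) = ln 5 / 0.34 = 1.6094 / 0.34 = 4.7336
A₂/A₁ = e^4.7336 ≈ 113.7

114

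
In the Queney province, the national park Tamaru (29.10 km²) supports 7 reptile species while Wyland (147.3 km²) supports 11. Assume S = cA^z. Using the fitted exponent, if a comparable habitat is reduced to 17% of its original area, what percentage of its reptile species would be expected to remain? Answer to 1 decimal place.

61.0%

z = ln(11/7) / ln(147.3/29.1) = 0.4520 / 1.6217 = 0.2787
S_new/S_old = (A_new/A_old)^z = 0.17^0.2787 = exp(0.2787 × -1.7720) = 0.6103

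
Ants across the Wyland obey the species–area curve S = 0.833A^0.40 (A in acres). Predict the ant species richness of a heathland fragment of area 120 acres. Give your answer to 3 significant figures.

S = 0.833 × 120^0.4 = 0.833 × 6.787 ≈ 5.654

5.65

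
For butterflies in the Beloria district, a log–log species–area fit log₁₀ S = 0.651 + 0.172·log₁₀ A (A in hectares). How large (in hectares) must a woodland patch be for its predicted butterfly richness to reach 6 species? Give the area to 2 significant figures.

6 = 4.477 × A^0.172  ⇒  A^0.172 = 6/4.477 = 1.34
ln A = ln(1.34) / 0.172 = 0.2928 / 0.172 = 1.7022
A = e^1.7022 ≈ 5.486 hectares

5.5 hectares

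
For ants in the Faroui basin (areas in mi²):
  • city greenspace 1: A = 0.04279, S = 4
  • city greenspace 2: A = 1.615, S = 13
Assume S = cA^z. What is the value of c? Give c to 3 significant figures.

z = ln(S₂/S₁) / ln(A₂/A₁) = ln(13/4) / ln(1.615/0.04279) = 1.1787 / 3.6308 = 0.3246
c = S₁ / A₁^z = 4 / 0.04279^0.3246 = 4 / 0.3595 = 11.13

11.1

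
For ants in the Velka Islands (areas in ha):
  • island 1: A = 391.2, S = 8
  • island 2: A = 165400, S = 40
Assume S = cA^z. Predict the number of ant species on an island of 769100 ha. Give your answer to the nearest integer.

60

z = ln(40/8) / ln(165400/391.2) = 1.6094 / 6.0469 = 0.2662
c = 8 / 391.2^0.2662 = 8 / 4.898 = 1.633
S₃ = 1.633 × 769100^0.2662 = 1.633 × 36.86 ≈ 60.22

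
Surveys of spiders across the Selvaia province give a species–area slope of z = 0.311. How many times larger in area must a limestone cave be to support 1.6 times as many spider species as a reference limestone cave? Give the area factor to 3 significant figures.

4.53

(A₂/A₁)^0.311 = 1.6, so A₂/A₁ = 1.6^(1/0.311) = 1.6^3.215
ln(A₂/A₁) = ln 1.6 / 0.311 = 0.4700 / 0.311 = 1.5113
A₂/A₁ = e^1.5113 ≈ 4.532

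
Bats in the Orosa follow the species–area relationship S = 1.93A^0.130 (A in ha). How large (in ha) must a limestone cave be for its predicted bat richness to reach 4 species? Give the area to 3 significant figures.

4 = 1.93 × A^0.13  ⇒  A^0.13 = 4/1.93 = 2.073
ln A = ln(2.073) / 0.13 = 0.7288 / 0.13 = 5.6060
A = e^5.6060 ≈ 272 ha

272 ha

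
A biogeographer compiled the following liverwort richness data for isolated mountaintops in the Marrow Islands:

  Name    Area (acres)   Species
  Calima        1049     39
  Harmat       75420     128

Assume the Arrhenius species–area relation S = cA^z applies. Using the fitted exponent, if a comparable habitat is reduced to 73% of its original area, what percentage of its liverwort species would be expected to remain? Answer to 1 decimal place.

z = ln(128/39) / ln(75420/1049) = 1.1885 / 4.2752 = 0.2780
S_new/S_old = (A_new/A_old)^z = 0.73^0.2780 = exp(0.2780 × -0.3147) = 0.9162

91.6%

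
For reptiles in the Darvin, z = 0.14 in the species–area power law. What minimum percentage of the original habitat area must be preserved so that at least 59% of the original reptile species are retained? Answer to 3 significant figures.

Need (A_new/A_old)^0.14 = 0.59, so A_new/A_old = 0.59^(1/0.14) = 0.59^7.143
ln(A_new/A_old) = ln 0.59 / 0.14 = -0.5276 / 0.14 = -3.7688
A_new/A_old = e^-3.7688 ≈ 0.02308

2.31%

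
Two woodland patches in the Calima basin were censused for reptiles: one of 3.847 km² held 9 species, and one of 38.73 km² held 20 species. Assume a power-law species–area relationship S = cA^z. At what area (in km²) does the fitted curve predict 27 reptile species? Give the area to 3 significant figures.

92.3 km²

z = ln(20/9) / ln(38.73/3.847) = 0.7985 / 2.3093 = 0.3458
c = 9 / 3.847^0.3458 = 9 / 1.593 = 5.648
A = (27/5.648)^(1/0.3458) ⇒ ln A = ln(4.78)/0.3458 = 4.5245
A = e^4.5245 ≈ 92.25 km²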